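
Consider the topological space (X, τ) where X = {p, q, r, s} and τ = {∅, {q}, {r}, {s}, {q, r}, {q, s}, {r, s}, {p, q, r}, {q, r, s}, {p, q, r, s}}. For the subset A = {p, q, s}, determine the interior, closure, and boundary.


int(A) = {q, s}, cl(A) = {p, q, s}, ∂A = {p}.

Closed sets in (X, τ) are complements of opens:
  closed(X, τ) = {∅, {p}, {s}, {p, q}, {p, r}, {p, s}, {p, q, r}, {p, q, s}, {p, r, s}, {p, q, r, s}}.
int(A) = ⋃ {U ∈ τ : U ⊆ A}. Opens contained in A: ∅, {q}, {s}, {q, s}.
Taking the union of these: int(A) = {q, s}.
cl(A) = ⋂ {C closed : A ⊆ C}. Closed sets containing A: {p, q, s}, {p, q, r, s}.
Intersecting these: cl(A) = {p, q, s}.
∂A = cl(A) ∖ int(A) = {p, q, s} ∖ {q, s} = {p}.


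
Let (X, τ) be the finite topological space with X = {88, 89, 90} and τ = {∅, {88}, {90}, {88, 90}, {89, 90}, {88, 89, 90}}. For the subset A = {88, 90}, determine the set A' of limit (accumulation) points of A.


A' = {89}

For each x ∈ X, list the open sets U ∈ τ with x ∈ U, then check whether U ∩ (A ∖ {x}) ≠ ∅ for every such U.
  x = 88: open {88} ∋ x has {88} ∩ (A ∖ {88}) = ∅, so x is NOT a limit point.
  x = 89: opens ∋ x are {89, 90}, {88, 89, 90}; each meets A ∖ {89}, so x IS a limit point.
  x = 90: open {90} ∋ x has {90} ∩ (A ∖ {90}) = ∅, so x is NOT a limit point.
Collecting: A' = {89}.


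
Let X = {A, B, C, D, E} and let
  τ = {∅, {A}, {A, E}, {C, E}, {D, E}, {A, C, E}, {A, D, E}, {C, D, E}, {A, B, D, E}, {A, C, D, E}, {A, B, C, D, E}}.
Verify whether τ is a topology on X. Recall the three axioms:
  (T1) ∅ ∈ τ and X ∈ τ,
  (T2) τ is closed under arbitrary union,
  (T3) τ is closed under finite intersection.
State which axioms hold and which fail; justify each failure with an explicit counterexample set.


τ is NOT a topology on X.

Axiom (T1): ∅ ∈ τ? Yes; X ∈ τ? Yes.
Axiom (T2/T3): check pairwise unions and intersections of members of τ.
Counterexample for (T3): {A, E} ∩ {C, E} = {E} ∉ τ. Therefore τ is NOT a topology.


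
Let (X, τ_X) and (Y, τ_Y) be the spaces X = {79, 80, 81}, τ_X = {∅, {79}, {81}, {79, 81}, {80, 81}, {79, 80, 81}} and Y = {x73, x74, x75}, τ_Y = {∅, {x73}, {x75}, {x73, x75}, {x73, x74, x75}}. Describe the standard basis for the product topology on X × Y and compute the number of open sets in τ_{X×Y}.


Basis B = {∅ × ∅, {79} × {x73}, {79} × {x75}, {81} × {x73}, {81} × {x75}, {79} × {x73, x75}, {79, 81} × {x73}, {79, 81} × {x75}, {80, 81} × {x73}, {80, 81} × {x75}, {81} × {x73, x75}, {79} × {x73, x74, x75}, {79, 80, 81} × {x73}, {79, 80, 81} × {x75}, {81} × {x73, x74, x75}, {79, 81} × {x73, x75}, {80, 81} × {x73, x75}, {79, 81} × {x73, x74, x75}, {79, 80, 81} × {x73, x75}, {80, 81} × {x73, x74, x75}, {79, 80, 81} × {x73, x74, x75}}; |τ_{X×Y}| = 70.

Enumerate products U × V with U ∈ τ_X, V ∈ τ_Y (deduplicated):
  ∅ × ∅ = {} (∅)
  {79} × {x73} = {(79,x73)}
  {79} × {x75} = {(79,x75)}
  {81} × {x73} = {(81,x73)}
  {81} × {x75} = {(81,x75)}
  {79} × {x73, x75} = {(79,x73), (79,x75)}
  {79, 81} × {x73} = {(79,x73), (81,x73)}
  {79, 81} × {x75} = {(79,x75), (81,x75)}
  {80, 81} × {x73} = {(80,x73), (81,x73)}
  {80, 81} × {x75} = {(80,x75), (81,x75)}
  {81} × {x73, x75} = {(81,x73), (81,x75)}
  {79} × {x73, x74, x75} = {(79,x73), (79,x74), (79,x75)}
  {79, 80, 81} × {x73} = {(79,x73), (80,x73), (81,x73)}
  {79, 80, 81} × {x75} = {(79,x75), (80,x75), (81,x75)}
  {81} × {x73, x74, x75} = {(81,x73), (81,x74), (81,x75)}
  {79, 81} × {x73, x75} = {(79,x73), (79,x75), (81,x73), (81,x75)}
  {80, 81} × {x73, x75} = {(80,x73), (80,x75), (81,x73), (81,x75)}
  {79, 81} × {x73, x74, x75} = {(79,x73), (79,x74), (79,x75), (81,x73), (81,x74), (81,x75)}
  {79, 80, 81} × {x73, x75} = {(79,x73), (79,x75), (80,x73), (80,x75), (81,x73), (81,x75)}
  {80, 81} × {x73, x74, x75} = {(80,x73), (80,x74), (80,x75), (81,x73), (81,x74), (81,x75)}
  {79, 80, 81} × {x73, x74, x75} = {(79,x73), (79,x74), (79,x75), (80,x73), (80,x74), (80,x75), (81,x73), (81,x74), (81,x75)}
These 21 distinct sets form the basis B.
Close under arbitrary unions to get τ_{X×Y}; counting gives |τ_{X×Y}| = 70.


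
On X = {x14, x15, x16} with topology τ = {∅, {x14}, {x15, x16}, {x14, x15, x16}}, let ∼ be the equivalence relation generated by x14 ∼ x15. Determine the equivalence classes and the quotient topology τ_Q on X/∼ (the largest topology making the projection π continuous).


X/∼ = {[x14=x15], [x16]}; |τ_Q| = 2.

Equivalence classes: [x14=x15], [x16].
Quotient map π: X → X/∼ sends x14 ↦ [x14=x15], x15 ↦ [x14=x15], x16 ↦ [x16].
For each subset V ⊆ X/∼, compute π^{-1}(V) ⊆ X and check whether π^{-1}(V) ∈ τ. V is open in τ_Q iff π^{-1}(V) ∈ τ.
  V = {}: π^{-1}(V) = ∅ ∈ τ ✓.
  V = {[x14=x15]}: π^{-1}(V) = {x14, x15} ∉ τ ✗.
  V = {[x16]}: π^{-1}(V) = {x16} ∉ τ ✗.
  V = {[x14=x15], [x16]}: π^{-1}(V) = {x14, x15, x16} ∈ τ ✓.
Open sets in the quotient: τ_Q = {{}, {[x14=x15], [x16]}} (2 elements).


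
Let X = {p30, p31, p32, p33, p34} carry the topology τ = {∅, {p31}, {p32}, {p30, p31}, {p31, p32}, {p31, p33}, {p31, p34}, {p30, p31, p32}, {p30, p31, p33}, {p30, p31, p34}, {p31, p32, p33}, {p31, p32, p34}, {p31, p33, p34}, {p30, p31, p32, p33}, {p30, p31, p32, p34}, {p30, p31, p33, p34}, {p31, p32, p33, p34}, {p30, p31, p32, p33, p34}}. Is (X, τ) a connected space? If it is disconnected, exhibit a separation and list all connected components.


(X, τ) is disconnected; components = [{p32}, {p30, p31, p33, p34}].

Find clopen sets (U ∈ τ with X ∖ U ∈ τ):
  U = ∅, X ∖ U = {p30, p31, p32, p33, p34} — both open, so U is clopen.
  U = {p32}, X ∖ U = {p30, p31, p33, p34} — both open, so U is clopen.
  U = {p30, p31, p33, p34}, X ∖ U = {p32} — both open, so U is clopen.
  U = {p30, p31, p32, p33, p34}, X ∖ U = ∅ — both open, so U is clopen.
Nontrivial clopen(s) exist: e.g. {p30, p31, p33, p34}. So (X, τ) is disconnected.
Compute connected components by grouping points that agree on all clopens:
  component: {p32}
  component: {p30, p31, p33, p34}


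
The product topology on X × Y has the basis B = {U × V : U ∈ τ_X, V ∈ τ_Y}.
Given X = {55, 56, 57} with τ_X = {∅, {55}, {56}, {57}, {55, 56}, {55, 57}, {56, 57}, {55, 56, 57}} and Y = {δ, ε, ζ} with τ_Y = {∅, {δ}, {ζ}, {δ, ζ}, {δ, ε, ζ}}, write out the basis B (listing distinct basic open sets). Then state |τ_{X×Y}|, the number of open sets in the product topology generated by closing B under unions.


Basis B = {∅ × ∅, {55} × {δ}, {55} × {ζ}, {56} × {δ}, {56} × {ζ}, {57} × {δ}, {57} × {ζ}, {55} × {δ, ζ}, {55, 56} × {δ}, {55, 57} × {δ}, {55, 56} × {ζ}, {55, 57} × {ζ}, {56} × {δ, ζ}, {56, 57} × {δ}, {56, 57} × {ζ}, {57} × {δ, ζ}, {55} × {δ, ε, ζ}, {55, 56, 57} × {δ}, {55, 56, 57} × {ζ}, {56} × {δ, ε, ζ}, {57} × {δ, ε, ζ}, {55, 56} × {δ, ζ}, {55, 57} × {δ, ζ}, {56, 57} × {δ, ζ}, {55, 56} × {δ, ε, ζ}, {55, 57} × {δ, ε, ζ}, {55, 56, 57} × {δ, ζ}, {56, 57} × {δ, ε, ζ}, {55, 56, 57} × {δ, ε, ζ}}; |τ_{X×Y}| = 125.

Enumerate products U × V with U ∈ τ_X, V ∈ τ_Y (deduplicated):
  ∅ × ∅ = {} (∅)
  {55} × {δ} = {(55,δ)}
  {55} × {ζ} = {(55,ζ)}
  {56} × {δ} = {(56,δ)}
  {56} × {ζ} = {(56,ζ)}
  {57} × {δ} = {(57,δ)}
  {57} × {ζ} = {(57,ζ)}
  {55} × {δ, ζ} = {(55,δ), (55,ζ)}
  {55, 56} × {δ} = {(55,δ), (56,δ)}
  {55, 57} × {δ} = {(55,δ), (57,δ)}
  {55, 56} × {ζ} = {(55,ζ), (56,ζ)}
  {55, 57} × {ζ} = {(55,ζ), (57,ζ)}
  {56} × {δ, ζ} = {(56,δ), (56,ζ)}
  {56, 57} × {δ} = {(56,δ), (57,δ)}
  {56, 57} × {ζ} = {(56,ζ), (57,ζ)}
  {57} × {δ, ζ} = {(57,δ), (57,ζ)}
  {55} × {δ, ε, ζ} = {(55,δ), (55,ε), (55,ζ)}
  {55, 56, 57} × {δ} = {(55,δ), (56,δ), (57,δ)}
  {55, 56, 57} × {ζ} = {(55,ζ), (56,ζ), (57,ζ)}
  {56} × {δ, ε, ζ} = {(56,δ), (56,ε), (56,ζ)}
  {57} × {δ, ε, ζ} = {(57,δ), (57,ε), (57,ζ)}
  {55, 56} × {δ, ζ} = {(55,δ), (55,ζ), (56,δ), (56,ζ)}
  {55, 57} × {δ, ζ} = {(55,δ), (55,ζ), (57,δ), (57,ζ)}
  {56, 57} × {δ, ζ} = {(56,δ), (56,ζ), (57,δ), (57,ζ)}
  {55, 56} × {δ, ε, ζ} = {(55,δ), (55,ε), (55,ζ), (56,δ), (56,ε), (56,ζ)}
  {55, 57} × {δ, ε, ζ} = {(55,δ), (55,ε), (55,ζ), (57,δ), (57,ε), (57,ζ)}
  {55, 56, 57} × {δ, ζ} = {(55,δ), (55,ζ), (56,δ), (56,ζ), (57,δ), (57,ζ)}
  {56, 57} × {δ, ε, ζ} = {(56,δ), (56,ε), (56,ζ), (57,δ), (57,ε), (57,ζ)}
  {55, 56, 57} × {δ, ε, ζ} = {(55,δ), (55,ε), (55,ζ), (56,δ), (56,ε), (56,ζ), (57,δ), (57,ε), (57,ζ)}
These 29 distinct sets form the basis B.
Close under arbitrary unions to get τ_{X×Y}; counting gives |τ_{X×Y}| = 125.


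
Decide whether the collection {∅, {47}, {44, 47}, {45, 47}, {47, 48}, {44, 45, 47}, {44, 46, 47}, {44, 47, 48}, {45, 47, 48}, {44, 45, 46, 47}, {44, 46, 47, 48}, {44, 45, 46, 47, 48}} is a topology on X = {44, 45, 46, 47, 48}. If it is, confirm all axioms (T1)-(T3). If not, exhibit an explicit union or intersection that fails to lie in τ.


τ is NOT a topology on X.

Axiom (T1): ∅ ∈ τ? Yes; X ∈ τ? Yes.
Axiom (T2/T3): check pairwise unions and intersections of members of τ.
Counterexample for (T2): {44, 47} ∪ {45, 47, 48} = {44, 45, 47, 48} ∉ τ. Therefore τ is NOT a topology.


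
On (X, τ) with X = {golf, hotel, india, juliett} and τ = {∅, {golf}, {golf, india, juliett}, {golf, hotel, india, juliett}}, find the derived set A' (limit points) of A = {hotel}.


A' = ∅

For each x ∈ X, list the open sets U ∈ τ with x ∈ U, then check whether U ∩ (A ∖ {x}) ≠ ∅ for every such U.
  x = golf: open {golf} ∋ x has {golf} ∩ (A ∖ {golf}) = ∅, so x is NOT a limit point.
  x = hotel: open {golf, hotel, india, juliett} ∋ x has {golf, hotel, india, juliett} ∩ (A ∖ {hotel}) = ∅, so x is NOT a limit point.
  x = india: open {golf, india, juliett} ∋ x has {golf, india, juliett} ∩ (A ∖ {india}) = ∅, so x is NOT a limit point.
  x = juliett: open {golf, india, juliett} ∋ x has {golf, india, juliett} ∩ (A ∖ {juliett}) = ∅, so x is NOT a limit point.
Collecting: A' = ∅.


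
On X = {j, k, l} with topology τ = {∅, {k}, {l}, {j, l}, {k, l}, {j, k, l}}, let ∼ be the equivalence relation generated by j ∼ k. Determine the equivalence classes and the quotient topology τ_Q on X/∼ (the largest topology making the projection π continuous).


X/∼ = {[j=k], [l]}; |τ_Q| = 3.

Equivalence classes: [j=k], [l].
Quotient map π: X → X/∼ sends j ↦ [j=k], k ↦ [j=k], l ↦ [l].
For each subset V ⊆ X/∼, compute π^{-1}(V) ⊆ X and check whether π^{-1}(V) ∈ τ. V is open in τ_Q iff π^{-1}(V) ∈ τ.
  V = {}: π^{-1}(V) = ∅ ∈ τ ✓.
  V = {[j=k]}: π^{-1}(V) = {j, k} ∉ τ ✗.
  V = {[l]}: π^{-1}(V) = {l} ∈ τ ✓.
  V = {[j=k], [l]}: π^{-1}(V) = {j, k, l} ∈ τ ✓.
Open sets in the quotient: τ_Q = {{}, {[l]}, {[j=k], [l]}} (3 elements).


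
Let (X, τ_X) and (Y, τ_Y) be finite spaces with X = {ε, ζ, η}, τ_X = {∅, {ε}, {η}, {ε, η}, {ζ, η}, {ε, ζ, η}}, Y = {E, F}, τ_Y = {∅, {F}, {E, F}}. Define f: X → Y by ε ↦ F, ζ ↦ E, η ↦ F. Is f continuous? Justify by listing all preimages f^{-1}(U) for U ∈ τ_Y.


f IS continuous.

Compute f^{-1}(U) for each U ∈ τ_Y:
  U = ∅: f^{-1}(U) = ∅ ∈ τ_X ✓.
  U = {F}: f^{-1}(U) = {ε, η} ∈ τ_X ✓.
  U = {E, F}: f^{-1}(U) = {ε, ζ, η} ∈ τ_X ✓.
Every preimage lies in τ_X, so f IS continuous.


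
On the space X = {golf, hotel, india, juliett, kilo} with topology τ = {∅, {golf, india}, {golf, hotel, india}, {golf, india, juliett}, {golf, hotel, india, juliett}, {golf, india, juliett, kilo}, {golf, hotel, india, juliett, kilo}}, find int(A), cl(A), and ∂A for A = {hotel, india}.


int(A) = ∅, cl(A) = {golf, hotel, india, juliett, kilo}, ∂A = {golf, hotel, india, juliett, kilo}.

Closed sets in (X, τ) are complements of opens:
  closed(X, τ) = {∅, {hotel}, {kilo}, {hotel, kilo}, {juliett, kilo}, {hotel, juliett, kilo}, {golf, hotel, india, juliett, kilo}}.
int(A) = ⋃ {U ∈ τ : U ⊆ A}. Opens contained in A: ∅.
Taking the union of these: int(A) = ∅.
cl(A) = ⋂ {C closed : A ⊆ C}. Closed sets containing A: {golf, hotel, india, juliett, kilo}.
Intersecting these: cl(A) = {golf, hotel, india, juliett, kilo}.
∂A = cl(A) ∖ int(A) = {golf, hotel, india, juliett, kilo} ∖ ∅ = {golf, hotel, india, juliett, kilo}.


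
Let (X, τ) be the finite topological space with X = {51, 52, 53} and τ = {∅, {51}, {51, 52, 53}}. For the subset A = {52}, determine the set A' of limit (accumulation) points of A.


A' = {53}

For each x ∈ X, list the open sets U ∈ τ with x ∈ U, then check whether U ∩ (A ∖ {x}) ≠ ∅ for every such U.
  x = 51: open {51} ∋ x has {51} ∩ (A ∖ {51}) = ∅, so x is NOT a limit point.
  x = 52: open {51, 52, 53} ∋ x has {51, 52, 53} ∩ (A ∖ {52}) = ∅, so x is NOT a limit point.
  x = 53: opens ∋ x are {51, 52, 53}; each meets A ∖ {53}, so x IS a limit point.
Collecting: A' = {53}.


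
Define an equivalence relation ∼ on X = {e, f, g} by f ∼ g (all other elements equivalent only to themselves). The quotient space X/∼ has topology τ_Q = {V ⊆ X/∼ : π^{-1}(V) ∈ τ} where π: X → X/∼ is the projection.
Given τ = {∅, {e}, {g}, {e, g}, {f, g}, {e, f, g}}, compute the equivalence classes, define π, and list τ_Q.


X/∼ = {[e], [f=g]}; |τ_Q| = 4.

Equivalence classes: [e], [f=g].
Quotient map π: X → X/∼ sends e ↦ [e], f ↦ [f=g], g ↦ [f=g].
For each subset V ⊆ X/∼, compute π^{-1}(V) ⊆ X and check whether π^{-1}(V) ∈ τ. V is open in τ_Q iff π^{-1}(V) ∈ τ.
  V = {}: π^{-1}(V) = ∅ ∈ τ ✓.
  V = {[e]}: π^{-1}(V) = {e} ∈ τ ✓.
  V = {[f=g]}: π^{-1}(V) = {f, g} ∈ τ ✓.
  V = {[e], [f=g]}: π^{-1}(V) = {e, f, g} ∈ τ ✓.
Open sets in the quotient: τ_Q = {{}, {[e]}, {[f=g]}, {[e], [f=g]}} (4 elements).


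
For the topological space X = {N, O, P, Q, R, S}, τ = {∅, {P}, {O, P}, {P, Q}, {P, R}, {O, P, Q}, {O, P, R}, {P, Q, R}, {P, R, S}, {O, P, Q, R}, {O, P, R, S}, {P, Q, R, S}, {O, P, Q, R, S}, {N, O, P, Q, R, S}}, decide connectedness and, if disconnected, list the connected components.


(X, τ) is connected.

Find clopen sets (U ∈ τ with X ∖ U ∈ τ):
  U = ∅, X ∖ U = {N, O, P, Q, R, S} — both open, so U is clopen.
  U = {N, O, P, Q, R, S}, X ∖ U = ∅ — both open, so U is clopen.
Only trivial clopens (∅ and X) exist, so (X, τ) is connected.
Compute connected components by grouping points that agree on all clopens:
  component: {N, O, P, Q, R, S}


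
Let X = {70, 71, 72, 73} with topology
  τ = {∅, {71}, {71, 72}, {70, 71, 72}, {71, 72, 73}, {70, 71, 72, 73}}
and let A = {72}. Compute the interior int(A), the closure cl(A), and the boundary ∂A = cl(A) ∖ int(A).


int(A) = ∅, cl(A) = {70, 72, 73}, ∂A = {70, 72, 73}.

Closed sets in (X, τ) are complements of opens:
  closed(X, τ) = {∅, {70}, {73}, {70, 73}, {70, 72, 73}, {70, 71, 72, 73}}.
int(A) = ⋃ {U ∈ τ : U ⊆ A}. Opens contained in A: ∅.
Taking the union of these: int(A) = ∅.
cl(A) = ⋂ {C closed : A ⊆ C}. Closed sets containing A: {70, 72, 73}, {70, 71, 72, 73}.
Intersecting these: cl(A) = {70, 72, 73}.
∂A = cl(A) ∖ int(A) = {70, 72, 73} ∖ ∅ = {70, 72, 73}.


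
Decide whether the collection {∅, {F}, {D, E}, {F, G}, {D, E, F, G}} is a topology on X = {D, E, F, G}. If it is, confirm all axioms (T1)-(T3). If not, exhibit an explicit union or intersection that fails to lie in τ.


τ is NOT a topology on X.

Axiom (T1): ∅ ∈ τ? Yes; X ∈ τ? Yes.
Axiom (T2/T3): check pairwise unions and intersections of members of τ.
Counterexample for (T2): {F} ∪ {D, E} = {D, E, F} ∉ τ. Therefore τ is NOT a topology.


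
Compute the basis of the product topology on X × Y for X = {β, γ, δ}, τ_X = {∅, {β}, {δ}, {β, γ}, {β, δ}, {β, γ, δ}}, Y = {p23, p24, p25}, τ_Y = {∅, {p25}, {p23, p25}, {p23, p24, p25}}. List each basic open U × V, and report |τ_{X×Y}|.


Basis B = {∅ × ∅, {β} × {p25}, {δ} × {p25}, {β} × {p23, p25}, {β, γ} × {p25}, {β, δ} × {p25}, {δ} × {p23, p25}, {β} × {p23, p24, p25}, {β, γ, δ} × {p25}, {δ} × {p23, p24, p25}, {β, γ} × {p23, p25}, {β, δ} × {p23, p25}, {β, γ} × {p23, p24, p25}, {β, δ} × {p23, p24, p25}, {β, γ, δ} × {p23, p25}, {β, γ, δ} × {p23, p24, p25}}; |τ_{X×Y}| = 40.

Enumerate products U × V with U ∈ τ_X, V ∈ τ_Y (deduplicated):
  ∅ × ∅ = {} (∅)
  {β} × {p25} = {(β,p25)}
  {δ} × {p25} = {(δ,p25)}
  {β} × {p23, p25} = {(β,p23), (β,p25)}
  {β, γ} × {p25} = {(β,p25), (γ,p25)}
  {β, δ} × {p25} = {(β,p25), (δ,p25)}
  {δ} × {p23, p25} = {(δ,p23), (δ,p25)}
  {β} × {p23, p24, p25} = {(β,p23), (β,p24), (β,p25)}
  {β, γ, δ} × {p25} = {(β,p25), (γ,p25), (δ,p25)}
  {δ} × {p23, p24, p25} = {(δ,p23), (δ,p24), (δ,p25)}
  {β, γ} × {p23, p25} = {(β,p23), (β,p25), (γ,p23), (γ,p25)}
  {β, δ} × {p23, p25} = {(β,p23), (β,p25), (δ,p23), (δ,p25)}
  {β, γ} × {p23, p24, p25} = {(β,p23), (β,p24), (β,p25), (γ,p23), (γ,p24), (γ,p25)}
  {β, δ} × {p23, p24, p25} = {(β,p23), (β,p24), (β,p25), (δ,p23), (δ,p24), (δ,p25)}
  {β, γ, δ} × {p23, p25} = {(β,p23), (β,p25), (γ,p23), (γ,p25), (δ,p23), (δ,p25)}
  {β, γ, δ} × {p23, p24, p25} = {(β,p23), (β,p24), (β,p25), (γ,p23), (γ,p24), (γ,p25), (δ,p23), (δ,p24), (δ,p25)}
These 16 distinct sets form the basis B.
Close under arbitrary unions to get τ_{X×Y}; counting gives |τ_{X×Y}| = 40.


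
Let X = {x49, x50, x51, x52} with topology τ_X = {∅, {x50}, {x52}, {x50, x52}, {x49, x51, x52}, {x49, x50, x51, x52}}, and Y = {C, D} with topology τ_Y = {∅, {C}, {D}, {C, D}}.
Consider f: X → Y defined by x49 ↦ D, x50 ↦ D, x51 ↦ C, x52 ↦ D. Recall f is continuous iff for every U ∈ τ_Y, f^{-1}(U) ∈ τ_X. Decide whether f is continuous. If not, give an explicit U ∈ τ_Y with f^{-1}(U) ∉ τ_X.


f is NOT continuous.

Compute f^{-1}(U) for each U ∈ τ_Y:
  U = ∅: f^{-1}(U) = ∅ ∈ τ_X ✓.
  U = {C}: f^{-1}(U) = {x51} ∉ τ_X ✗.
  U = {D}: f^{-1}(U) = {x49, x50, x52} ∉ τ_X ✗.
  U = {C, D}: f^{-1}(U) = {x49, x50, x51, x52} ∈ τ_X ✓.
Found U = {C} with f^{-1}(U) = {x51} not in τ_X. Therefore f is NOT continuous.


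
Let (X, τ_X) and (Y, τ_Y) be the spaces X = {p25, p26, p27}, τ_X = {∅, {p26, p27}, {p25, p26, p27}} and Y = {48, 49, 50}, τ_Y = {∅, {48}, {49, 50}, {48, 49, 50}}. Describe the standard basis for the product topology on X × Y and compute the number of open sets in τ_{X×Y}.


Basis B = {∅ × ∅, {p26, p27} × {48}, {p25, p26, p27} × {48}, {p26, p27} × {49, 50}, {p25, p26, p27} × {49, 50}, {p26, p27} × {48, 49, 50}, {p25, p26, p27} × {48, 49, 50}}; |τ_{X×Y}| = 9.

Enumerate products U × V with U ∈ τ_X, V ∈ τ_Y (deduplicated):
  ∅ × ∅ = {} (∅)
  {p26, p27} × {48} = {(p26,48), (p27,48)}
  {p25, p26, p27} × {48} = {(p25,48), (p26,48), (p27,48)}
  {p26, p27} × {49, 50} = {(p26,49), (p26,50), (p27,49), (p27,50)}
  {p25, p26, p27} × {49, 50} = {(p25,49), (p25,50), (p26,49), (p26,50), (p27,49), (p27,50)}
  {p26, p27} × {48, 49, 50} = {(p26,48), (p26,49), (p26,50), (p27,48), (p27,49), (p27,50)}
  {p25, p26, p27} × {48, 49, 50} = {(p25,48), (p25,49), (p25,50), (p26,48), (p26,49), (p26,50), (p27,48), (p27,49), (p27,50)}
These 7 distinct sets form the basis B.
Close under arbitrary unions to get τ_{X×Y}; counting gives |τ_{X×Y}| = 9.


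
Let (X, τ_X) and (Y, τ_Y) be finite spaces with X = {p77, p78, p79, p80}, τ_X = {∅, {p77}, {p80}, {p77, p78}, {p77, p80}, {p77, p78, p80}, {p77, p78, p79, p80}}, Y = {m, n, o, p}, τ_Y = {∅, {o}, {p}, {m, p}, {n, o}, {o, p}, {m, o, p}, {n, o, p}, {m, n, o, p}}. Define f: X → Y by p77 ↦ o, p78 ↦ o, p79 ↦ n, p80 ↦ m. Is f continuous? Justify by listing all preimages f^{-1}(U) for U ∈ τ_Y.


f is NOT continuous.

Compute f^{-1}(U) for each U ∈ τ_Y:
  U = ∅: f^{-1}(U) = ∅ ∈ τ_X ✓.
  U = {o}: f^{-1}(U) = {p77, p78} ∈ τ_X ✓.
  U = {p}: f^{-1}(U) = ∅ ∈ τ_X ✓.
  U = {m, p}: f^{-1}(U) = {p80} ∈ τ_X ✓.
  U = {n, o}: f^{-1}(U) = {p77, p78, p79} ∉ τ_X ✗.
  U = {o, p}: f^{-1}(U) = {p77, p78} ∈ τ_X ✓.
  U = {m, o, p}: f^{-1}(U) = {p77, p78, p80} ∈ τ_X ✓.
  U = {n, o, p}: f^{-1}(U) = {p77, p78, p79} ∉ τ_X ✗.
  U = {m, n, o, p}: f^{-1}(U) = {p77, p78, p79, p80} ∈ τ_X ✓.
Found U = {n, o} with f^{-1}(U) = {p77, p78, p79} not in τ_X. Therefore f is NOT continuous.


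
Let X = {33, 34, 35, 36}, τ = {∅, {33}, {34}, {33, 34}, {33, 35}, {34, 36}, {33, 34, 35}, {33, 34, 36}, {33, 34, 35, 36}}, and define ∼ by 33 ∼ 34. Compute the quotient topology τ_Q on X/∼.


X/∼ = {[33=34], [35], [36]}; |τ_Q| = 5.

Equivalence classes: [33=34], [35], [36].
Quotient map π: X → X/∼ sends 33 ↦ [33=34], 34 ↦ [33=34], 35 ↦ [35], 36 ↦ [36].
For each subset V ⊆ X/∼, compute π^{-1}(V) ⊆ X and check whether π^{-1}(V) ∈ τ. V is open in τ_Q iff π^{-1}(V) ∈ τ.
  V = {}: π^{-1}(V) = ∅ ∈ τ ✓.
  V = {[33=34]}: π^{-1}(V) = {33, 34} ∈ τ ✓.
  V = {[35]}: π^{-1}(V) = {35} ∉ τ ✗.
  V = {[33=34], [35]}: π^{-1}(V) = {33, 34, 35} ∈ τ ✓.
  V = {[36]}: π^{-1}(V) = {36} ∉ τ ✗.
  V = {[33=34], [36]}: π^{-1}(V) = {33, 34, 36} ∈ τ ✓.
  V = {[35], [36]}: π^{-1}(V) = {35, 36} ∉ τ ✗.
  V = {[33=34], [35], [36]}: π^{-1}(V) = {33, 34, 35, 36} ∈ τ ✓.
Open sets in the quotient: τ_Q = {{}, {[33=34]}, {[33=34], [35]}, {[33=34], [36]}, {[33=34], [35], [36]}} (5 elements).


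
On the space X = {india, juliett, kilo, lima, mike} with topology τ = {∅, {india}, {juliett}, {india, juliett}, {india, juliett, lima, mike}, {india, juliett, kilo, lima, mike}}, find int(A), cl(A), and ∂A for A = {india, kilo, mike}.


int(A) = {india}, cl(A) = {india, kilo, lima, mike}, ∂A = {kilo, lima, mike}.

Closed sets in (X, τ) are complements of opens:
  closed(X, τ) = {∅, {kilo}, {kilo, lima, mike}, {india, kilo, lima, mike}, {juliett, kilo, lima, mike}, {india, juliett, kilo, lima, mike}}.
int(A) = ⋃ {U ∈ τ : U ⊆ A}. Opens contained in A: ∅, {india}.
Taking the union of these: int(A) = {india}.
cl(A) = ⋂ {C closed : A ⊆ C}. Closed sets containing A: {india, kilo, lima, mike}, {india, juliett, kilo, lima, mike}.
Intersecting these: cl(A) = {india, kilo, lima, mike}.
∂A = cl(A) ∖ int(A) = {india, kilo, lima, mike} ∖ {india} = {kilo, lima, mike}.


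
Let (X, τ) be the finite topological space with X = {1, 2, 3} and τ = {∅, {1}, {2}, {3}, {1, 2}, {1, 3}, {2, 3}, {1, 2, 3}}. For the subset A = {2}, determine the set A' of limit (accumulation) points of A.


A' = ∅

For each x ∈ X, list the open sets U ∈ τ with x ∈ U, then check whether U ∩ (A ∖ {x}) ≠ ∅ for every such U.
  x = 1: open {1} ∋ x has {1} ∩ (A ∖ {1}) = ∅, so x is NOT a limit point.
  x = 2: open {2} ∋ x has {2} ∩ (A ∖ {2}) = ∅, so x is NOT a limit point.
  x = 3: open {3} ∋ x has {3} ∩ (A ∖ {3}) = ∅, so x is NOT a limit point.
Collecting: A' = ∅.


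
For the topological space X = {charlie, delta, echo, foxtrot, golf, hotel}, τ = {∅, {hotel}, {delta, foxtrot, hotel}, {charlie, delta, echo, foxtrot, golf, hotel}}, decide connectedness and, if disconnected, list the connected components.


(X, τ) is connected.

Find clopen sets (U ∈ τ with X ∖ U ∈ τ):
  U = ∅, X ∖ U = {charlie, delta, echo, foxtrot, golf, hotel} — both open, so U is clopen.
  U = {charlie, delta, echo, foxtrot, golf, hotel}, X ∖ U = ∅ — both open, so U is clopen.
Only trivial clopens (∅ and X) exist, so (X, τ) is connected.
Compute connected components by grouping points that agree on all clopens:
  component: {charlie, delta, echo, foxtrot, golf, hotel}


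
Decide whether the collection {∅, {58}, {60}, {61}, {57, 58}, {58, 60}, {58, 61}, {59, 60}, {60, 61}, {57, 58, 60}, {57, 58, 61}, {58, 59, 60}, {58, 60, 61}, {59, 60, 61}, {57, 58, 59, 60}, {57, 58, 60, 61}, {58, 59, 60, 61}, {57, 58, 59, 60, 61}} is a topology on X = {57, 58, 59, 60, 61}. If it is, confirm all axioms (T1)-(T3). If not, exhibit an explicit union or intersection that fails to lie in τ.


τ IS a topology on X.

Axiom (T1): ∅ ∈ τ? Yes; X ∈ τ? Yes.
Axiom (T2/T3): check pairwise unions and intersections of members of τ.
All pairwise intersections and unions checked — each lies in τ. Therefore τ satisfies (T1), (T2), (T3): it IS a topology on X.


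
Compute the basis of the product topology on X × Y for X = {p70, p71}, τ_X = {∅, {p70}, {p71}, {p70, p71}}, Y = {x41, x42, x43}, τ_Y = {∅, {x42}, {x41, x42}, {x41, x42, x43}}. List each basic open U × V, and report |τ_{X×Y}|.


Basis B = {∅ × ∅, {p70} × {x42}, {p71} × {x42}, {p70} × {x41, x42}, {p70, p71} × {x42}, {p71} × {x41, x42}, {p70} × {x41, x42, x43}, {p71} × {x41, x42, x43}, {p70, p71} × {x41, x42}, {p70, p71} × {x41, x42, x43}}; |τ_{X×Y}| = 16.

Enumerate products U × V with U ∈ τ_X, V ∈ τ_Y (deduplicated):
  ∅ × ∅ = {} (∅)
  {p70} × {x42} = {(p70,x42)}
  {p71} × {x42} = {(p71,x42)}
  {p70} × {x41, x42} = {(p70,x41), (p70,x42)}
  {p70, p71} × {x42} = {(p70,x42), (p71,x42)}
  {p71} × {x41, x42} = {(p71,x41), (p71,x42)}
  {p70} × {x41, x42, x43} = {(p70,x41), (p70,x42), (p70,x43)}
  {p71} × {x41, x42, x43} = {(p71,x41), (p71,x42), (p71,x43)}
  {p70, p71} × {x41, x42} = {(p70,x41), (p70,x42), (p71,x41), (p71,x42)}
  {p70, p71} × {x41, x42, x43} = {(p70,x41), (p70,x42), (p70,x43), (p71,x41), (p71,x42), (p71,x43)}
These 10 distinct sets form the basis B.
Close under arbitrary unions to get τ_{X×Y}; counting gives |τ_{X×Y}| = 16.


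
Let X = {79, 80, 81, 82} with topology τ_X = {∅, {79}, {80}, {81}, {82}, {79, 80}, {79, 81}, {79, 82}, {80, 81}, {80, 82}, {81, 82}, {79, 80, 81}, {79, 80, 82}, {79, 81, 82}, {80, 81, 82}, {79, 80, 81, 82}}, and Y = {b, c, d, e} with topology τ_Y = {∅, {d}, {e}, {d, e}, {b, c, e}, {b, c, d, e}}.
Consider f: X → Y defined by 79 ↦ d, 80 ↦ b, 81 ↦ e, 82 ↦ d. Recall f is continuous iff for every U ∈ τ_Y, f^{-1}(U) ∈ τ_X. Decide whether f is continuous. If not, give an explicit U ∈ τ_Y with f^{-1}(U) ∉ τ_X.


f IS continuous.

Compute f^{-1}(U) for each U ∈ τ_Y:
  U = ∅: f^{-1}(U) = ∅ ∈ τ_X ✓.
  U = {d}: f^{-1}(U) = {79, 82} ∈ τ_X ✓.
  U = {e}: f^{-1}(U) = {81} ∈ τ_X ✓.
  U = {d, e}: f^{-1}(U) = {79, 81, 82} ∈ τ_X ✓.
  U = {b, c, e}: f^{-1}(U) = {80, 81} ∈ τ_X ✓.
  U = {b, c, d, e}: f^{-1}(U) = {79, 80, 81, 82} ∈ τ_X ✓.
Every preimage lies in τ_X, so f IS continuous.


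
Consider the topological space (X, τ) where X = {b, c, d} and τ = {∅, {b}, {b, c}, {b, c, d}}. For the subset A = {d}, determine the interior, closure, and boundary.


int(A) = ∅, cl(A) = {d}, ∂A = {d}.

Closed sets in (X, τ) are complements of opens:
  closed(X, τ) = {∅, {d}, {c, d}, {b, c, d}}.
int(A) = ⋃ {U ∈ τ : U ⊆ A}. Opens contained in A: ∅.
Taking the union of these: int(A) = ∅.
cl(A) = ⋂ {C closed : A ⊆ C}. Closed sets containing A: {d}, {c, d}, {b, c, d}.
Intersecting these: cl(A) = {d}.
∂A = cl(A) ∖ int(A) = {d} ∖ ∅ = {d}.


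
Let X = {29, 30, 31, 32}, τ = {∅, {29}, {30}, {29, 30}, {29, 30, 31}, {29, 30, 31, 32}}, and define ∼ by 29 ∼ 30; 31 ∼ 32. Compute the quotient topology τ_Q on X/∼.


X/∼ = {[29=30], [31=32]}; |τ_Q| = 3.

Equivalence classes: [29=30], [31=32].
Quotient map π: X → X/∼ sends 29 ↦ [29=30], 30 ↦ [29=30], 31 ↦ [31=32], 32 ↦ [31=32].
For each subset V ⊆ X/∼, compute π^{-1}(V) ⊆ X and check whether π^{-1}(V) ∈ τ. V is open in τ_Q iff π^{-1}(V) ∈ τ.
  V = {}: π^{-1}(V) = ∅ ∈ τ ✓.
  V = {[29=30]}: π^{-1}(V) = {29, 30} ∈ τ ✓.
  V = {[31=32]}: π^{-1}(V) = {31, 32} ∉ τ ✗.
  V = {[29=30], [31=32]}: π^{-1}(V) = {29, 30, 31, 32} ∈ τ ✓.
Open sets in the quotient: τ_Q = {{}, {[29=30]}, {[29=30], [31=32]}} (3 elements).


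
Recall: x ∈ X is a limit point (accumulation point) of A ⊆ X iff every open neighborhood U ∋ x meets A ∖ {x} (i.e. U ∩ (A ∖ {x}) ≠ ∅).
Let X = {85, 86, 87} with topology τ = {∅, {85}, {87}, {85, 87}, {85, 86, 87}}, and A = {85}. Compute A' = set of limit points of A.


A' = {86}

For each x ∈ X, list the open sets U ∈ τ with x ∈ U, then check whether U ∩ (A ∖ {x}) ≠ ∅ for every such U.
  x = 85: open {85} ∋ x has {85} ∩ (A ∖ {85}) = ∅, so x is NOT a limit point.
  x = 86: opens ∋ x are {85, 86, 87}; each meets A ∖ {86}, so x IS a limit point.
  x = 87: open {87} ∋ x has {87} ∩ (A ∖ {87}) = ∅, so x is NOT a limit point.
Collecting: A' = {86}.


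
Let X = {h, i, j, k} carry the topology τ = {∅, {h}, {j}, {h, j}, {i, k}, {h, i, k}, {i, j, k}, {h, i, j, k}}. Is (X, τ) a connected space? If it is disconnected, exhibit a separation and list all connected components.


(X, τ) is disconnected; components = [{h}, {j}, {i, k}].

Find clopen sets (U ∈ τ with X ∖ U ∈ τ):
  U = ∅, X ∖ U = {h, i, j, k} — both open, so U is clopen.
  U = {h}, X ∖ U = {i, j, k} — both open, so U is clopen.
  U = {j}, X ∖ U = {h, i, k} — both open, so U is clopen.
  U = {h, j}, X ∖ U = {i, k} — both open, so U is clopen.
  U = {i, k}, X ∖ U = {h, j} — both open, so U is clopen.
  U = {h, i, k}, X ∖ U = {j} — both open, so U is clopen.
  U = {i, j, k}, X ∖ U = {h} — both open, so U is clopen.
  U = {h, i, j, k}, X ∖ U = ∅ — both open, so U is clopen.
Nontrivial clopen(s) exist: e.g. {h, i, k}. So (X, τ) is disconnected.
Compute connected components by grouping points that agree on all clopens:
  component: {h}
  component: {j}
  component: {i, k}


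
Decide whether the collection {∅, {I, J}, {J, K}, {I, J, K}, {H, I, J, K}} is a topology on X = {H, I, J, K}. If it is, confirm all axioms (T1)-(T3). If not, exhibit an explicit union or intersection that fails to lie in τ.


τ is NOT a topology on X.

Axiom (T1): ∅ ∈ τ? Yes; X ∈ τ? Yes.
Axiom (T2/T3): check pairwise unions and intersections of members of τ.
Counterexample for (T3): {I, J} ∩ {J, K} = {J} ∉ τ. Therefore τ is NOT a topology.


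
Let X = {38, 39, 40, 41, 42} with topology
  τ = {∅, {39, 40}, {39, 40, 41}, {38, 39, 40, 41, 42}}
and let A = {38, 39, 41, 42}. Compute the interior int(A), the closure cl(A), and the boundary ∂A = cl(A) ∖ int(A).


int(A) = ∅, cl(A) = {38, 39, 40, 41, 42}, ∂A = {38, 39, 40, 41, 42}.

Closed sets in (X, τ) are complements of opens:
  closed(X, τ) = {∅, {38, 42}, {38, 41, 42}, {38, 39, 40, 41, 42}}.
int(A) = ⋃ {U ∈ τ : U ⊆ A}. Opens contained in A: ∅.
Taking the union of these: int(A) = ∅.
cl(A) = ⋂ {C closed : A ⊆ C}. Closed sets containing A: {38, 39, 40, 41, 42}.
Intersecting these: cl(A) = {38, 39, 40, 41, 42}.
∂A = cl(A) ∖ int(A) = {38, 39, 40, 41, 42} ∖ ∅ = {38, 39, 40, 41, 42}.


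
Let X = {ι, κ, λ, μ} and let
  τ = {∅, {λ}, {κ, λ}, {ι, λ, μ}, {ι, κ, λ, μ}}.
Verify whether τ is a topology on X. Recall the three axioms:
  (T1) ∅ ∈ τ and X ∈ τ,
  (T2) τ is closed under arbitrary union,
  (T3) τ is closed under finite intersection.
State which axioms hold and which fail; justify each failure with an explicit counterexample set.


τ IS a topology on X.

Axiom (T1): ∅ ∈ τ? Yes; X ∈ τ? Yes.
Axiom (T2/T3): check pairwise unions and intersections of members of τ.
All pairwise intersections and unions checked — each lies in τ. Therefore τ satisfies (T1), (T2), (T3): it IS a topology on X.


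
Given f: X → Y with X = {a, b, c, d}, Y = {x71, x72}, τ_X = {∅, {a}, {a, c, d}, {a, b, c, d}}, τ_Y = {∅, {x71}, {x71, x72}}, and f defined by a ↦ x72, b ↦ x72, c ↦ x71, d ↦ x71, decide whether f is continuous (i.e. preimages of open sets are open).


f is NOT continuous.

Compute f^{-1}(U) for each U ∈ τ_Y:
  U = ∅: f^{-1}(U) = ∅ ∈ τ_X ✓.
  U = {x71}: f^{-1}(U) = {c, d} ∉ τ_X ✗.
  U = {x71, x72}: f^{-1}(U) = {a, b, c, d} ∈ τ_X ✓.
Found U = {x71} with f^{-1}(U) = {c, d} not in τ_X. Therefore f is NOT continuous.


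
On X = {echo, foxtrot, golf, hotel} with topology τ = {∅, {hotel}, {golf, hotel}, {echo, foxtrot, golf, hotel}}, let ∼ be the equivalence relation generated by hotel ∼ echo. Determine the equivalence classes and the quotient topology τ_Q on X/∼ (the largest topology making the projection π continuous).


X/∼ = {[echo=hotel], [foxtrot], [golf]}; |τ_Q| = 2.

Equivalence classes: [echo=hotel], [foxtrot], [golf].
Quotient map π: X → X/∼ sends echo ↦ [echo=hotel], foxtrot ↦ [foxtrot], golf ↦ [golf], hotel ↦ [echo=hotel].
For each subset V ⊆ X/∼, compute π^{-1}(V) ⊆ X and check whether π^{-1}(V) ∈ τ. V is open in τ_Q iff π^{-1}(V) ∈ τ.
  V = {}: π^{-1}(V) = ∅ ∈ τ ✓.
  V = {[echo=hotel]}: π^{-1}(V) = {echo, hotel} ∉ τ ✗.
  V = {[foxtrot]}: π^{-1}(V) = {foxtrot} ∉ τ ✗.
  V = {[echo=hotel], [foxtrot]}: π^{-1}(V) = {echo, foxtrot, hotel} ∉ τ ✗.
  V = {[golf]}: π^{-1}(V) = {golf} ∉ τ ✗.
  V = {[echo=hotel], [golf]}: π^{-1}(V) = {echo, golf, hotel} ∉ τ ✗.
  V = {[foxtrot], [golf]}: π^{-1}(V) = {foxtrot, golf} ∉ τ ✗.
  V = {[echo=hotel], [foxtrot], [golf]}: π^{-1}(V) = {echo, foxtrot, golf, hotel} ∈ τ ✓.
Open sets in the quotient: τ_Q = {{}, {[echo=hotel], [foxtrot], [golf]}} (2 elements).


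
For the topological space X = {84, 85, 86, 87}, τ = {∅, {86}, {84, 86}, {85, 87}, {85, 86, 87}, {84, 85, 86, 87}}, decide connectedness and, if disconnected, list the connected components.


(X, τ) is disconnected; components = [{84, 86}, {85, 87}].

Find clopen sets (U ∈ τ with X ∖ U ∈ τ):
  U = ∅, X ∖ U = {84, 85, 86, 87} — both open, so U is clopen.
  U = {84, 86}, X ∖ U = {85, 87} — both open, so U is clopen.
  U = {85, 87}, X ∖ U = {84, 86} — both open, so U is clopen.
  U = {84, 85, 86, 87}, X ∖ U = ∅ — both open, so U is clopen.
Nontrivial clopen(s) exist: e.g. {84, 86}. So (X, τ) is disconnected.
Compute connected components by grouping points that agree on all clopens:
  component: {84, 86}
  component: {85, 87}


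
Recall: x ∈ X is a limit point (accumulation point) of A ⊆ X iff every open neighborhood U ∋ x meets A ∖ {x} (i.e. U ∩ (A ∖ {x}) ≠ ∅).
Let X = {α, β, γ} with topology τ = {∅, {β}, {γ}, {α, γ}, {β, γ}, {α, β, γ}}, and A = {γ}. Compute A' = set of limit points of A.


A' = {α}

For each x ∈ X, list the open sets U ∈ τ with x ∈ U, then check whether U ∩ (A ∖ {x}) ≠ ∅ for every such U.
  x = α: opens ∋ x are {α, γ}, {α, β, γ}; each meets A ∖ {α}, so x IS a limit point.
  x = β: open {β} ∋ x has {β} ∩ (A ∖ {β}) = ∅, so x is NOT a limit point.
  x = γ: open {γ} ∋ x has {γ} ∩ (A ∖ {γ}) = ∅, so x is NOT a limit point.
Collecting: A' = {α}.


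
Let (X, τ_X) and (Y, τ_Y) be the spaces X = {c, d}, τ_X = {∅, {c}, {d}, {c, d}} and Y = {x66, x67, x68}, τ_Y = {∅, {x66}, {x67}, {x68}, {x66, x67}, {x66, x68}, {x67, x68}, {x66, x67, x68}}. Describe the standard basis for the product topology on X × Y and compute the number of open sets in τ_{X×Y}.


Basis B = {∅ × ∅, {c} × {x66}, {c} × {x67}, {c} × {x68}, {d} × {x66}, {d} × {x67}, {d} × {x68}, {c} × {x66, x67}, {c} × {x66, x68}, {c, d} × {x66}, {c} × {x67, x68}, {c, d} × {x67}, {c, d} × {x68}, {d} × {x66, x67}, {d} × {x66, x68}, {d} × {x67, x68}, {c} × {x66, x67, x68}, {d} × {x66, x67, x68}, {c, d} × {x66, x67}, {c, d} × {x66, x68}, {c, d} × {x67, x68}, {c, d} × {x66, x67, x68}}; |τ_{X×Y}| = 64.

Enumerate products U × V with U ∈ τ_X, V ∈ τ_Y (deduplicated):
  ∅ × ∅ = {} (∅)
  {c} × {x66} = {(c,x66)}
  {c} × {x67} = {(c,x67)}
  {c} × {x68} = {(c,x68)}
  {d} × {x66} = {(d,x66)}
  {d} × {x67} = {(d,x67)}
  {d} × {x68} = {(d,x68)}
  {c} × {x66, x67} = {(c,x66), (c,x67)}
  {c} × {x66, x68} = {(c,x66), (c,x68)}
  {c, d} × {x66} = {(c,x66), (d,x66)}
  {c} × {x67, x68} = {(c,x67), (c,x68)}
  {c, d} × {x67} = {(c,x67), (d,x67)}
  {c, d} × {x68} = {(c,x68), (d,x68)}
  {d} × {x66, x67} = {(d,x66), (d,x67)}
  {d} × {x66, x68} = {(d,x66), (d,x68)}
  {d} × {x67, x68} = {(d,x67), (d,x68)}
  {c} × {x66, x67, x68} = {(c,x66), (c,x67), (c,x68)}
  {d} × {x66, x67, x68} = {(d,x66), (d,x67), (d,x68)}
  {c, d} × {x66, x67} = {(c,x66), (c,x67), (d,x66), (d,x67)}
  {c, d} × {x66, x68} = {(c,x66), (c,x68), (d,x66), (d,x68)}
  {c, d} × {x67, x68} = {(c,x67), (c,x68), (d,x67), (d,x68)}
  {c, d} × {x66, x67, x68} = {(c,x66), (c,x67), (c,x68), (d,x66), (d,x67), (d,x68)}
These 22 distinct sets form the basis B.
Close under arbitrary unions to get τ_{X×Y}; counting gives |τ_{X×Y}| = 64.


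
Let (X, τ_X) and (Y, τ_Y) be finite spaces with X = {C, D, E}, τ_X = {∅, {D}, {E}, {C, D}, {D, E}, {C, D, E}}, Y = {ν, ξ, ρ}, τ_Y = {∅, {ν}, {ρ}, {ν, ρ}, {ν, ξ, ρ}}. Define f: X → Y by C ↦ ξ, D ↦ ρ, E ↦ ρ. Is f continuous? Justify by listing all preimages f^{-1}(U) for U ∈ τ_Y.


f IS continuous.

Compute f^{-1}(U) for each U ∈ τ_Y:
  U = ∅: f^{-1}(U) = ∅ ∈ τ_X ✓.
  U = {ν}: f^{-1}(U) = ∅ ∈ τ_X ✓.
  U = {ρ}: f^{-1}(U) = {D, E} ∈ τ_X ✓.
  U = {ν, ρ}: f^{-1}(U) = {D, E} ∈ τ_X ✓.
  U = {ν, ξ, ρ}: f^{-1}(U) = {C, D, E} ∈ τ_X ✓.
Every preimage lies in τ_X, so f IS continuous.


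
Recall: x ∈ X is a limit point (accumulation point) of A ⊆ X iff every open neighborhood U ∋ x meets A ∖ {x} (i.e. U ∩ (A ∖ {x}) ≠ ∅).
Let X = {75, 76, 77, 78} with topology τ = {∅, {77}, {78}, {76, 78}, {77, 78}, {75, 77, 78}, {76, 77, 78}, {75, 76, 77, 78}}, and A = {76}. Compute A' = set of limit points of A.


A' = ∅

For each x ∈ X, list the open sets U ∈ τ with x ∈ U, then check whether U ∩ (A ∖ {x}) ≠ ∅ for every such U.
  x = 75: open {75, 77, 78} ∋ x has {75, 77, 78} ∩ (A ∖ {75}) = ∅, so x is NOT a limit point.
  x = 76: open {76, 78} ∋ x has {76, 78} ∩ (A ∖ {76}) = ∅, so x is NOT a limit point.
  x = 77: open {77} ∋ x has {77} ∩ (A ∖ {77}) = ∅, so x is NOT a limit point.
  x = 78: open {78} ∋ x has {78} ∩ (A ∖ {78}) = ∅, so x is NOT a limit point.
Collecting: A' = ∅.


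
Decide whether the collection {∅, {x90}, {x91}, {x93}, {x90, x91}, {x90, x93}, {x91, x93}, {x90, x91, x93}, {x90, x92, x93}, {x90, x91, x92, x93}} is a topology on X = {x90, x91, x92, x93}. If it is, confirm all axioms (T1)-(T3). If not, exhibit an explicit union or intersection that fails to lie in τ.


τ IS a topology on X.

Axiom (T1): ∅ ∈ τ? Yes; X ∈ τ? Yes.
Axiom (T2/T3): check pairwise unions and intersections of members of τ.
All pairwise intersections and unions checked — each lies in τ. Therefore τ satisfies (T1), (T2), (T3): it IS a topology on X.


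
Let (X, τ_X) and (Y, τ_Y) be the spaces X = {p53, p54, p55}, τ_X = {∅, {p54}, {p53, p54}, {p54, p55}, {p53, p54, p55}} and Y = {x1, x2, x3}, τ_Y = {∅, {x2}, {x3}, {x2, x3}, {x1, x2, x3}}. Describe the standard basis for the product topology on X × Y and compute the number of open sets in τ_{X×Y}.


Basis B = {∅ × ∅, {p54} × {x2}, {p54} × {x3}, {p53, p54} × {x2}, {p53, p54} × {x3}, {p54} × {x2, x3}, {p54, p55} × {x2}, {p54, p55} × {x3}, {p53, p54, p55} × {x2}, {p53, p54, p55} × {x3}, {p54} × {x1, x2, x3}, {p53, p54} × {x2, x3}, {p54, p55} × {x2, x3}, {p53, p54} × {x1, x2, x3}, {p53, p54, p55} × {x2, x3}, {p54, p55} × {x1, x2, x3}, {p53, p54, p55} × {x1, x2, x3}}; |τ_{X×Y}| = 50.

Enumerate products U × V with U ∈ τ_X, V ∈ τ_Y (deduplicated):
  ∅ × ∅ = {} (∅)
  {p54} × {x2} = {(p54,x2)}
  {p54} × {x3} = {(p54,x3)}
  {p53, p54} × {x2} = {(p53,x2), (p54,x2)}
  {p53, p54} × {x3} = {(p53,x3), (p54,x3)}
  {p54} × {x2, x3} = {(p54,x2), (p54,x3)}
  {p54, p55} × {x2} = {(p54,x2), (p55,x2)}
  {p54, p55} × {x3} = {(p54,x3), (p55,x3)}
  {p53, p54, p55} × {x2} = {(p53,x2), (p54,x2), (p55,x2)}
  {p53, p54, p55} × {x3} = {(p53,x3), (p54,x3), (p55,x3)}
  {p54} × {x1, x2, x3} = {(p54,x1), (p54,x2), (p54,x3)}
  {p53, p54} × {x2, x3} = {(p53,x2), (p53,x3), (p54,x2), (p54,x3)}
  {p54, p55} × {x2, x3} = {(p54,x2), (p54,x3), (p55,x2), (p55,x3)}
  {p53, p54} × {x1, x2, x3} = {(p53,x1), (p53,x2), (p53,x3), (p54,x1), (p54,x2), (p54,x3)}
  {p53, p54, p55} × {x2, x3} = {(p53,x2), (p53,x3), (p54,x2), (p54,x3), (p55,x2), (p55,x3)}
  {p54, p55} × {x1, x2, x3} = {(p54,x1), (p54,x2), (p54,x3), (p55,x1), (p55,x2), (p55,x3)}
  {p53, p54, p55} × {x1, x2, x3} = {(p53,x1), (p53,x2), (p53,x3), (p54,x1), (p54,x2), (p54,x3), (p55,x1), (p55,x2), (p55,x3)}
These 17 distinct sets form the basis B.
Close under arbitrary unions to get τ_{X×Y}; counting gives |τ_{X×Y}| = 50.
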